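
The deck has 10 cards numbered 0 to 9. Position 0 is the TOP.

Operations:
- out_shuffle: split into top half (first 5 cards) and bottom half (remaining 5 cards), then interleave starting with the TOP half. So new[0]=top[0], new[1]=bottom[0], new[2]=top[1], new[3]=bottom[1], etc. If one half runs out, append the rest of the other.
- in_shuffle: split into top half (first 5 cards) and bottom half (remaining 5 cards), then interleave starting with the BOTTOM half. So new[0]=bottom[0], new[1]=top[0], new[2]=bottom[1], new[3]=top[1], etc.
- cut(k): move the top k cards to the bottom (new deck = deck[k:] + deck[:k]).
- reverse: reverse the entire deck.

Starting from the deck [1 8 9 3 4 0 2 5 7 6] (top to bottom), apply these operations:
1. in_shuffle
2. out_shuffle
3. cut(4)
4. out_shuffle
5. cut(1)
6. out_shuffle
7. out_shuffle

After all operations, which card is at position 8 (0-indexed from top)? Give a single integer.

After op 1 (in_shuffle): [0 1 2 8 5 9 7 3 6 4]
After op 2 (out_shuffle): [0 9 1 7 2 3 8 6 5 4]
After op 3 (cut(4)): [2 3 8 6 5 4 0 9 1 7]
After op 4 (out_shuffle): [2 4 3 0 8 9 6 1 5 7]
After op 5 (cut(1)): [4 3 0 8 9 6 1 5 7 2]
After op 6 (out_shuffle): [4 6 3 1 0 5 8 7 9 2]
After op 7 (out_shuffle): [4 5 6 8 3 7 1 9 0 2]
Position 8: card 0.

Answer: 0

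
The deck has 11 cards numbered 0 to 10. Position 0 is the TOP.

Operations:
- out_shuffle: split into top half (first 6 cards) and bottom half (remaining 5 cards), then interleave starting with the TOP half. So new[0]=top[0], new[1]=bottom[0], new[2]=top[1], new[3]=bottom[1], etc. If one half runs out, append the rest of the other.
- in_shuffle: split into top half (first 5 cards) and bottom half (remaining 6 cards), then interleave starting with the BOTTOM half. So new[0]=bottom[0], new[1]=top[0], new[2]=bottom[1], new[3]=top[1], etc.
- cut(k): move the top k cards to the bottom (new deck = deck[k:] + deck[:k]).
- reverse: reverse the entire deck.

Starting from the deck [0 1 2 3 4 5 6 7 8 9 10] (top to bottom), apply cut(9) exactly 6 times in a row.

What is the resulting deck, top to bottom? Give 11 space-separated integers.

After op 1 (cut(9)): [9 10 0 1 2 3 4 5 6 7 8]
After op 2 (cut(9)): [7 8 9 10 0 1 2 3 4 5 6]
After op 3 (cut(9)): [5 6 7 8 9 10 0 1 2 3 4]
After op 4 (cut(9)): [3 4 5 6 7 8 9 10 0 1 2]
After op 5 (cut(9)): [1 2 3 4 5 6 7 8 9 10 0]
After op 6 (cut(9)): [10 0 1 2 3 4 5 6 7 8 9]

Answer: 10 0 1 2 3 4 5 6 7 8 9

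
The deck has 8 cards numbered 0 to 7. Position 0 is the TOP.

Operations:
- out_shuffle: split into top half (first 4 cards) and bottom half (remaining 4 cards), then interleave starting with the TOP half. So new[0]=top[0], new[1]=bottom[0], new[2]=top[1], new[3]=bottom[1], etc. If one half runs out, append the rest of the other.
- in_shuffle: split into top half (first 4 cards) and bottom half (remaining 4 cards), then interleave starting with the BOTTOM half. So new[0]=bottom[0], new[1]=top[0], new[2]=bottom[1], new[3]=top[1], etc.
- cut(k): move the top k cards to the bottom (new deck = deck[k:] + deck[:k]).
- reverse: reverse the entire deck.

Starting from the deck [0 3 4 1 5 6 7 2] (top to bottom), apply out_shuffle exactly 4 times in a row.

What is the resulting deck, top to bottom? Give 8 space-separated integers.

Answer: 0 5 3 6 4 7 1 2

Derivation:
After op 1 (out_shuffle): [0 5 3 6 4 7 1 2]
After op 2 (out_shuffle): [0 4 5 7 3 1 6 2]
After op 3 (out_shuffle): [0 3 4 1 5 6 7 2]
After op 4 (out_shuffle): [0 5 3 6 4 7 1 2]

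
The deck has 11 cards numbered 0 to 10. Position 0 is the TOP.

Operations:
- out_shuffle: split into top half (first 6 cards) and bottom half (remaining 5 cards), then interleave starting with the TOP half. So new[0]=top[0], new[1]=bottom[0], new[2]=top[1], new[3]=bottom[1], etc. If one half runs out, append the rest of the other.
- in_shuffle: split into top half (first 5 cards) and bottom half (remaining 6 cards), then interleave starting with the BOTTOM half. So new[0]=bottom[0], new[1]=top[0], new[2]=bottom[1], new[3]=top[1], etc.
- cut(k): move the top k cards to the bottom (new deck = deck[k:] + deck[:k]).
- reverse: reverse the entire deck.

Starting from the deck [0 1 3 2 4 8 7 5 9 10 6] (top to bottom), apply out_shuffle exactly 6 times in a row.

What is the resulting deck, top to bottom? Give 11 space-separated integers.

Answer: 0 8 6 4 10 2 9 3 5 1 7

Derivation:
After op 1 (out_shuffle): [0 7 1 5 3 9 2 10 4 6 8]
After op 2 (out_shuffle): [0 2 7 10 1 4 5 6 3 8 9]
After op 3 (out_shuffle): [0 5 2 6 7 3 10 8 1 9 4]
After op 4 (out_shuffle): [0 10 5 8 2 1 6 9 7 4 3]
After op 5 (out_shuffle): [0 6 10 9 5 7 8 4 2 3 1]
After op 6 (out_shuffle): [0 8 6 4 10 2 9 3 5 1 7]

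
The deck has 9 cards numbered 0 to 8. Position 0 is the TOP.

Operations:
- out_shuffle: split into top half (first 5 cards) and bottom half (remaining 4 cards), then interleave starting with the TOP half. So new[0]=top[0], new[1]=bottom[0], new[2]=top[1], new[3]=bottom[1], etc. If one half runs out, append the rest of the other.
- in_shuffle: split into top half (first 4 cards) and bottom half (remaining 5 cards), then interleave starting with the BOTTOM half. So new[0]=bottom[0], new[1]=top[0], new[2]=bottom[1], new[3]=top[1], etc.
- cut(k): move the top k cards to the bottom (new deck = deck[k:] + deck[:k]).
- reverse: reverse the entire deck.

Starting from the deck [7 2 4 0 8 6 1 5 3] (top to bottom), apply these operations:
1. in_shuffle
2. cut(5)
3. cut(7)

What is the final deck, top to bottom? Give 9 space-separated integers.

Answer: 2 1 4 5 0 3 8 7 6

Derivation:
After op 1 (in_shuffle): [8 7 6 2 1 4 5 0 3]
After op 2 (cut(5)): [4 5 0 3 8 7 6 2 1]
After op 3 (cut(7)): [2 1 4 5 0 3 8 7 6]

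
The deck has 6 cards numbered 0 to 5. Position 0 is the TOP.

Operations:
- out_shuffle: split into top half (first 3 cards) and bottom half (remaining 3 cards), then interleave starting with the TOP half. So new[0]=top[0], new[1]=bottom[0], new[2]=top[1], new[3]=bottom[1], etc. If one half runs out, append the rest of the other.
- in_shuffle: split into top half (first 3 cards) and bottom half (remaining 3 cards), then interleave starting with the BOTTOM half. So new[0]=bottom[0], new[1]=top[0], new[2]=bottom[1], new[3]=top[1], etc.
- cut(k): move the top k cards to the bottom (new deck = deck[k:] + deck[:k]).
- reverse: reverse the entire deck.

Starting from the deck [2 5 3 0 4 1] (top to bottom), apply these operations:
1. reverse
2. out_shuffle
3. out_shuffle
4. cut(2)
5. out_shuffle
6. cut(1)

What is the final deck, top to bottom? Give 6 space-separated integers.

Answer: 2 0 1 4 5 3

Derivation:
After op 1 (reverse): [1 4 0 3 5 2]
After op 2 (out_shuffle): [1 3 4 5 0 2]
After op 3 (out_shuffle): [1 5 3 0 4 2]
After op 4 (cut(2)): [3 0 4 2 1 5]
After op 5 (out_shuffle): [3 2 0 1 4 5]
After op 6 (cut(1)): [2 0 1 4 5 3]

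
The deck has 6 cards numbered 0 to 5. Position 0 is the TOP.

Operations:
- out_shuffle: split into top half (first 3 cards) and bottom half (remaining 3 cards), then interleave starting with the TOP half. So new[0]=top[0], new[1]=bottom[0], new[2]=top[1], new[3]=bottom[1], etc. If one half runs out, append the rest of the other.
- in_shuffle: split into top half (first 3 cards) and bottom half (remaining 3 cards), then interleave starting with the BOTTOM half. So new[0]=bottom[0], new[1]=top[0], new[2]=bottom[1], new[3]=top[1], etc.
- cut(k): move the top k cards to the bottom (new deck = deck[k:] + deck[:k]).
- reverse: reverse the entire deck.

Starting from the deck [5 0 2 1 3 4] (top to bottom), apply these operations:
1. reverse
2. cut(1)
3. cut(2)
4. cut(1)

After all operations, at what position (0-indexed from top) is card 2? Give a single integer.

After op 1 (reverse): [4 3 1 2 0 5]
After op 2 (cut(1)): [3 1 2 0 5 4]
After op 3 (cut(2)): [2 0 5 4 3 1]
After op 4 (cut(1)): [0 5 4 3 1 2]
Card 2 is at position 5.

Answer: 5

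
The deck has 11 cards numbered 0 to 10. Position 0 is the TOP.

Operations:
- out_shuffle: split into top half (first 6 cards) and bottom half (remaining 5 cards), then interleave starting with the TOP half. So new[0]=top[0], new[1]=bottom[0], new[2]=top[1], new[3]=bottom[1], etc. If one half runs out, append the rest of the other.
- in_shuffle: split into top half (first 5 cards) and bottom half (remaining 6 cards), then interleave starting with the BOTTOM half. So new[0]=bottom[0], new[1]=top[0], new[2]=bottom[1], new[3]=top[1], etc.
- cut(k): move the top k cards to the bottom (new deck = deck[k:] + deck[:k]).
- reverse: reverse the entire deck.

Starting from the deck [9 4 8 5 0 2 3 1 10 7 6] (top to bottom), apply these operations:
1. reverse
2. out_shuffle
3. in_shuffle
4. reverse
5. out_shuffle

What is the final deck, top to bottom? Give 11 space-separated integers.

Answer: 2 4 10 0 9 1 5 6 3 8 7

Derivation:
After op 1 (reverse): [6 7 10 1 3 2 0 5 8 4 9]
After op 2 (out_shuffle): [6 0 7 5 10 8 1 4 3 9 2]
After op 3 (in_shuffle): [8 6 1 0 4 7 3 5 9 10 2]
After op 4 (reverse): [2 10 9 5 3 7 4 0 1 6 8]
After op 5 (out_shuffle): [2 4 10 0 9 1 5 6 3 8 7]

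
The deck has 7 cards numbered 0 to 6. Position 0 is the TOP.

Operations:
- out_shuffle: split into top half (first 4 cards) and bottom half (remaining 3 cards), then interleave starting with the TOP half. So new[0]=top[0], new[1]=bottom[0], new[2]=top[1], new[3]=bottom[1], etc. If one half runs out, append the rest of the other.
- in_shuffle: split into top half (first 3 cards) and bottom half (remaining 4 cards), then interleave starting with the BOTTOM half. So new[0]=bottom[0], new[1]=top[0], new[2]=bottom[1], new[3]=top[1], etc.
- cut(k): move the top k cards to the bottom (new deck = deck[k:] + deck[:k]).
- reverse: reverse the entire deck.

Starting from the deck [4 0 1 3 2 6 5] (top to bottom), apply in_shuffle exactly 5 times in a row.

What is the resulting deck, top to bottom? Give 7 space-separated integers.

Answer: 0 3 6 4 1 2 5

Derivation:
After op 1 (in_shuffle): [3 4 2 0 6 1 5]
After op 2 (in_shuffle): [0 3 6 4 1 2 5]
After op 3 (in_shuffle): [4 0 1 3 2 6 5]
After op 4 (in_shuffle): [3 4 2 0 6 1 5]
After op 5 (in_shuffle): [0 3 6 4 1 2 5]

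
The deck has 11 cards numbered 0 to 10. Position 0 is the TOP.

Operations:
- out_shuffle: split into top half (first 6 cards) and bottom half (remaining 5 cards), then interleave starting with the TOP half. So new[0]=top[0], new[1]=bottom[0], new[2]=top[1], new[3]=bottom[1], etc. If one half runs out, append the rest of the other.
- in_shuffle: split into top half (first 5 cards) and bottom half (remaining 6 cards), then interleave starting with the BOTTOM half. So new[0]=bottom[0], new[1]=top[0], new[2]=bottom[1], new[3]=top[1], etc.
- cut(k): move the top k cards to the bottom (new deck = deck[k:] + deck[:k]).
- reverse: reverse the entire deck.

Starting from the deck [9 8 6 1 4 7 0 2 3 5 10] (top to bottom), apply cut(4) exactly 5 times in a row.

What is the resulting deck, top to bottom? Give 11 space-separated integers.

Answer: 5 10 9 8 6 1 4 7 0 2 3

Derivation:
After op 1 (cut(4)): [4 7 0 2 3 5 10 9 8 6 1]
After op 2 (cut(4)): [3 5 10 9 8 6 1 4 7 0 2]
After op 3 (cut(4)): [8 6 1 4 7 0 2 3 5 10 9]
After op 4 (cut(4)): [7 0 2 3 5 10 9 8 6 1 4]
After op 5 (cut(4)): [5 10 9 8 6 1 4 7 0 2 3]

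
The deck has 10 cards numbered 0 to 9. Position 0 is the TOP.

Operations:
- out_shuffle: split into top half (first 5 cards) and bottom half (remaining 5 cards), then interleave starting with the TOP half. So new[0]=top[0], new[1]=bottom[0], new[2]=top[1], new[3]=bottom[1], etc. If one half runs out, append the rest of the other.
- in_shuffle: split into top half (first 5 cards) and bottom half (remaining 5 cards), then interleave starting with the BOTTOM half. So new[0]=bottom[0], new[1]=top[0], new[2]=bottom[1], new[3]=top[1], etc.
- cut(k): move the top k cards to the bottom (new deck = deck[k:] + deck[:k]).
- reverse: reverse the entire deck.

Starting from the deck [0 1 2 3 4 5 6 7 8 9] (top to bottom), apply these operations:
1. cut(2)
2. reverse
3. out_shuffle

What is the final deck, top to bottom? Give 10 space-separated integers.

After op 1 (cut(2)): [2 3 4 5 6 7 8 9 0 1]
After op 2 (reverse): [1 0 9 8 7 6 5 4 3 2]
After op 3 (out_shuffle): [1 6 0 5 9 4 8 3 7 2]

Answer: 1 6 0 5 9 4 8 3 7 2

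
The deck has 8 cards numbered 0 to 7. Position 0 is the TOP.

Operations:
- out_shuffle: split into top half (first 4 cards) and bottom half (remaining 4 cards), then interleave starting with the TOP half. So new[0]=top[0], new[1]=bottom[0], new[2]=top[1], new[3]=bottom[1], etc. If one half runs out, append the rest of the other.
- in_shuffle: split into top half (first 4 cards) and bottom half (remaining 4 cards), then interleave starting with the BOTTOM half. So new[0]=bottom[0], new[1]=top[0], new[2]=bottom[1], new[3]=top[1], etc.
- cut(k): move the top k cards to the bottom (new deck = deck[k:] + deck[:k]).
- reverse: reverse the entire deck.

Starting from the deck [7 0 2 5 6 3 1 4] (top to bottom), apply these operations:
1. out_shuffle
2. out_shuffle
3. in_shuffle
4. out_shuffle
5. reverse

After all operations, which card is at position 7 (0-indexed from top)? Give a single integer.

Answer: 0

Derivation:
After op 1 (out_shuffle): [7 6 0 3 2 1 5 4]
After op 2 (out_shuffle): [7 2 6 1 0 5 3 4]
After op 3 (in_shuffle): [0 7 5 2 3 6 4 1]
After op 4 (out_shuffle): [0 3 7 6 5 4 2 1]
After op 5 (reverse): [1 2 4 5 6 7 3 0]
Position 7: card 0.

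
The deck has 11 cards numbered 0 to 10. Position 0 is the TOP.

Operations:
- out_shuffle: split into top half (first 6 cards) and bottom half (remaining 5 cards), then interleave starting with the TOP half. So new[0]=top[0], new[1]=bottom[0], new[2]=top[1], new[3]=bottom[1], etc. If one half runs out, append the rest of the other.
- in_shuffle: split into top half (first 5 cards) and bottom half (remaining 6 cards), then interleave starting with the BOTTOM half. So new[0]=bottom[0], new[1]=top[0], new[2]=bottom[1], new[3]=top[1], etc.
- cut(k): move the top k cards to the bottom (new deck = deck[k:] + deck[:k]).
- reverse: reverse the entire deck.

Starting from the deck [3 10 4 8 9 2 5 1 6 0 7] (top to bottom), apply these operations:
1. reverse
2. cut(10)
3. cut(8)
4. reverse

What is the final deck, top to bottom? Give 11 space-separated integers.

After op 1 (reverse): [7 0 6 1 5 2 9 8 4 10 3]
After op 2 (cut(10)): [3 7 0 6 1 5 2 9 8 4 10]
After op 3 (cut(8)): [8 4 10 3 7 0 6 1 5 2 9]
After op 4 (reverse): [9 2 5 1 6 0 7 3 10 4 8]

Answer: 9 2 5 1 6 0 7 3 10 4 8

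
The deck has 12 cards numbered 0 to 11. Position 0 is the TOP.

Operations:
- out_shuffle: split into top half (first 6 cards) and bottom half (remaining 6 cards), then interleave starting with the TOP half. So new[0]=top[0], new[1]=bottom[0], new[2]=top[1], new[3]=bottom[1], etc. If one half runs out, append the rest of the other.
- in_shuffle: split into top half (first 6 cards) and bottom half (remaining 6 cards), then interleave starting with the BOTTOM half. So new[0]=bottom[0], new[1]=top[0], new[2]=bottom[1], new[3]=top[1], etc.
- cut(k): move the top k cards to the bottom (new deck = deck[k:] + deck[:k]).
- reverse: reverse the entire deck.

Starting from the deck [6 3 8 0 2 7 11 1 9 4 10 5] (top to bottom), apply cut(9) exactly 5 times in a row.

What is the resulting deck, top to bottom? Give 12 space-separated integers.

Answer: 4 10 5 6 3 8 0 2 7 11 1 9

Derivation:
After op 1 (cut(9)): [4 10 5 6 3 8 0 2 7 11 1 9]
After op 2 (cut(9)): [11 1 9 4 10 5 6 3 8 0 2 7]
After op 3 (cut(9)): [0 2 7 11 1 9 4 10 5 6 3 8]
After op 4 (cut(9)): [6 3 8 0 2 7 11 1 9 4 10 5]
After op 5 (cut(9)): [4 10 5 6 3 8 0 2 7 11 1 9]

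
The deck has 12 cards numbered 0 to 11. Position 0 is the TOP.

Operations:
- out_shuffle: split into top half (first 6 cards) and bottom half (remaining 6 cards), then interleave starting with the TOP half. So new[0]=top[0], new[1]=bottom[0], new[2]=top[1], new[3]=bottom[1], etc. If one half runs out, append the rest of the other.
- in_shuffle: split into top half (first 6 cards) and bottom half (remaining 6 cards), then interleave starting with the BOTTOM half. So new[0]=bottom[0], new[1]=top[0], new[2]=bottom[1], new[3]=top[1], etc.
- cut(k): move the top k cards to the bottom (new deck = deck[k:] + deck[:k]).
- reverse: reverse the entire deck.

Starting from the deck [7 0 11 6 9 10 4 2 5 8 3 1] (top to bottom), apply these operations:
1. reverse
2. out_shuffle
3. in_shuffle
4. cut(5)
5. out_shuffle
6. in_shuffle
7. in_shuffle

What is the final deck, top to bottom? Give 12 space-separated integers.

After op 1 (reverse): [1 3 8 5 2 4 10 9 6 11 0 7]
After op 2 (out_shuffle): [1 10 3 9 8 6 5 11 2 0 4 7]
After op 3 (in_shuffle): [5 1 11 10 2 3 0 9 4 8 7 6]
After op 4 (cut(5)): [3 0 9 4 8 7 6 5 1 11 10 2]
After op 5 (out_shuffle): [3 6 0 5 9 1 4 11 8 10 7 2]
After op 6 (in_shuffle): [4 3 11 6 8 0 10 5 7 9 2 1]
After op 7 (in_shuffle): [10 4 5 3 7 11 9 6 2 8 1 0]

Answer: 10 4 5 3 7 11 9 6 2 8 1 0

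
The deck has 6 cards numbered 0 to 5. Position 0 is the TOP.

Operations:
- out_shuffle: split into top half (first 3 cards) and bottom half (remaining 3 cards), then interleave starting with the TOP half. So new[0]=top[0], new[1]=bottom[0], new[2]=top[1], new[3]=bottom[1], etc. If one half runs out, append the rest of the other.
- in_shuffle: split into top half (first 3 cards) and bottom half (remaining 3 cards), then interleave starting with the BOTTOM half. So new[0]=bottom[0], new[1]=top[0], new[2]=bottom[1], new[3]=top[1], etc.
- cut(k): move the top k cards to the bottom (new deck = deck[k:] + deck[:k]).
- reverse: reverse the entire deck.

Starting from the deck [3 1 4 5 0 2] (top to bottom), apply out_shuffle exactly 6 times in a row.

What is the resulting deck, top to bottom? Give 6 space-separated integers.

Answer: 3 0 5 4 1 2

Derivation:
After op 1 (out_shuffle): [3 5 1 0 4 2]
After op 2 (out_shuffle): [3 0 5 4 1 2]
After op 3 (out_shuffle): [3 4 0 1 5 2]
After op 4 (out_shuffle): [3 1 4 5 0 2]
After op 5 (out_shuffle): [3 5 1 0 4 2]
After op 6 (out_shuffle): [3 0 5 4 1 2]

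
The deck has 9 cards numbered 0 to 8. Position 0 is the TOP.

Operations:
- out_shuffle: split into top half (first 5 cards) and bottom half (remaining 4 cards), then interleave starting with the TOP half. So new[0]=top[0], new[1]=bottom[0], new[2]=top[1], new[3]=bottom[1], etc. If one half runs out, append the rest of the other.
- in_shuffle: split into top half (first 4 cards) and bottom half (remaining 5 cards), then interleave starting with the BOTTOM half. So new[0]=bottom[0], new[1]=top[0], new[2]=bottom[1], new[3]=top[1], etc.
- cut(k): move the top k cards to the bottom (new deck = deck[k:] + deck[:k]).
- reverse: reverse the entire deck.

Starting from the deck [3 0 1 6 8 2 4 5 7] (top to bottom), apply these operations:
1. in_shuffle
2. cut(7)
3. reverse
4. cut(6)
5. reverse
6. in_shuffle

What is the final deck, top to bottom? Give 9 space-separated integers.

After op 1 (in_shuffle): [8 3 2 0 4 1 5 6 7]
After op 2 (cut(7)): [6 7 8 3 2 0 4 1 5]
After op 3 (reverse): [5 1 4 0 2 3 8 7 6]
After op 4 (cut(6)): [8 7 6 5 1 4 0 2 3]
After op 5 (reverse): [3 2 0 4 1 5 6 7 8]
After op 6 (in_shuffle): [1 3 5 2 6 0 7 4 8]

Answer: 1 3 5 2 6 0 7 4 8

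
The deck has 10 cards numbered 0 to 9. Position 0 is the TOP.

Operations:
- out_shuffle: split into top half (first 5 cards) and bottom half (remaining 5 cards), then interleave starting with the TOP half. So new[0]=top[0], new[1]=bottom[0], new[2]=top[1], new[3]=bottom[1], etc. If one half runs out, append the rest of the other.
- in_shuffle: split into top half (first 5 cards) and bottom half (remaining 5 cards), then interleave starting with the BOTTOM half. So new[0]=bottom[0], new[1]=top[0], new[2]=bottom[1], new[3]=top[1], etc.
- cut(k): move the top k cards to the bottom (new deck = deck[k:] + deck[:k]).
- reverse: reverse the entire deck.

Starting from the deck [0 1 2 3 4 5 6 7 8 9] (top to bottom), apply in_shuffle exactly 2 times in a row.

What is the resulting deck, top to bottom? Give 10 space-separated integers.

Answer: 2 5 8 0 3 6 9 1 4 7

Derivation:
After op 1 (in_shuffle): [5 0 6 1 7 2 8 3 9 4]
After op 2 (in_shuffle): [2 5 8 0 3 6 9 1 4 7]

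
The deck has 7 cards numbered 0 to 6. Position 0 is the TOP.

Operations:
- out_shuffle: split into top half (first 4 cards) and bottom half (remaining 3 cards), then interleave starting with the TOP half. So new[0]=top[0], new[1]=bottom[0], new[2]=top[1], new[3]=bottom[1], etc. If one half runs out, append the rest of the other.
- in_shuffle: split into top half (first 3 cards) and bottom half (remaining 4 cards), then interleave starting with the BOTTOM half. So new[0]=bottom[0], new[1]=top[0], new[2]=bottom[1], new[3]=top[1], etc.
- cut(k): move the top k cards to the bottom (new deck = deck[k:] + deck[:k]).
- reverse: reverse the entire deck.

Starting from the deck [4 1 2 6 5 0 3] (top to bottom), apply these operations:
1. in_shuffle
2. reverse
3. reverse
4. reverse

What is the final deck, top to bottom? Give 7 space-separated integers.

After op 1 (in_shuffle): [6 4 5 1 0 2 3]
After op 2 (reverse): [3 2 0 1 5 4 6]
After op 3 (reverse): [6 4 5 1 0 2 3]
After op 4 (reverse): [3 2 0 1 5 4 6]

Answer: 3 2 0 1 5 4 6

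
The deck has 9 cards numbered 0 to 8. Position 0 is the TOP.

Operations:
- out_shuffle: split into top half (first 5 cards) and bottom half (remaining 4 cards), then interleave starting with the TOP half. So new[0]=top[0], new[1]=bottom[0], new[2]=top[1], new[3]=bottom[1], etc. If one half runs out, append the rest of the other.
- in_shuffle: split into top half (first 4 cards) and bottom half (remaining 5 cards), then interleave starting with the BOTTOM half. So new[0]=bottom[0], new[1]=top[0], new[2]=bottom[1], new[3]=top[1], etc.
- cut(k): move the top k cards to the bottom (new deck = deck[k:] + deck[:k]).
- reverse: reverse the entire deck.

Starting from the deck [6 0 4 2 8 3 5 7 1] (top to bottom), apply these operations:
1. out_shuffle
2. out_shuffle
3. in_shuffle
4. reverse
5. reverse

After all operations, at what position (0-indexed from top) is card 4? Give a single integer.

Answer: 8

Derivation:
After op 1 (out_shuffle): [6 3 0 5 4 7 2 1 8]
After op 2 (out_shuffle): [6 7 3 2 0 1 5 8 4]
After op 3 (in_shuffle): [0 6 1 7 5 3 8 2 4]
After op 4 (reverse): [4 2 8 3 5 7 1 6 0]
After op 5 (reverse): [0 6 1 7 5 3 8 2 4]
Card 4 is at position 8.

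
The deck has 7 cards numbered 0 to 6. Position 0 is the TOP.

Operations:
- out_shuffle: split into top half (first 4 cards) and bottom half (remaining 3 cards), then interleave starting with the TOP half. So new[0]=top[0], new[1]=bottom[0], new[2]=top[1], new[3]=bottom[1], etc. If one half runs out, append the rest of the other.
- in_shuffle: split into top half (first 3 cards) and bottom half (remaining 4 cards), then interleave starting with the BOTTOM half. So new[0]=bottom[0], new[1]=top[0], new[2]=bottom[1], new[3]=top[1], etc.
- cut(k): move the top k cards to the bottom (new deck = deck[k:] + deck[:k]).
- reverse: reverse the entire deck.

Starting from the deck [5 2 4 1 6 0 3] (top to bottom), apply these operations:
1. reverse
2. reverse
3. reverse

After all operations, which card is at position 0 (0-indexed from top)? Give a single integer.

Answer: 3

Derivation:
After op 1 (reverse): [3 0 6 1 4 2 5]
After op 2 (reverse): [5 2 4 1 6 0 3]
After op 3 (reverse): [3 0 6 1 4 2 5]
Position 0: card 3.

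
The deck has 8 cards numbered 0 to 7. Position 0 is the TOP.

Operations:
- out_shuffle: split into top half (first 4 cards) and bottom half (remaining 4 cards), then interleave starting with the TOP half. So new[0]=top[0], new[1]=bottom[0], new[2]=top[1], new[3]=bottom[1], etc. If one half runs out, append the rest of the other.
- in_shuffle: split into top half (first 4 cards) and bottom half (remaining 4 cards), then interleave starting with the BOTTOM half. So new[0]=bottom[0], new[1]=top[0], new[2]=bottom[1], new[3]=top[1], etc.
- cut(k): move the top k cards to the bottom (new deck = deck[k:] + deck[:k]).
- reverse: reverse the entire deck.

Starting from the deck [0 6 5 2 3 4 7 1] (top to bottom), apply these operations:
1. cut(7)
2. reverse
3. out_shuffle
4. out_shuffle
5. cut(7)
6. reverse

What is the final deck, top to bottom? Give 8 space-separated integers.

After op 1 (cut(7)): [1 0 6 5 2 3 4 7]
After op 2 (reverse): [7 4 3 2 5 6 0 1]
After op 3 (out_shuffle): [7 5 4 6 3 0 2 1]
After op 4 (out_shuffle): [7 3 5 0 4 2 6 1]
After op 5 (cut(7)): [1 7 3 5 0 4 2 6]
After op 6 (reverse): [6 2 4 0 5 3 7 1]

Answer: 6 2 4 0 5 3 7 1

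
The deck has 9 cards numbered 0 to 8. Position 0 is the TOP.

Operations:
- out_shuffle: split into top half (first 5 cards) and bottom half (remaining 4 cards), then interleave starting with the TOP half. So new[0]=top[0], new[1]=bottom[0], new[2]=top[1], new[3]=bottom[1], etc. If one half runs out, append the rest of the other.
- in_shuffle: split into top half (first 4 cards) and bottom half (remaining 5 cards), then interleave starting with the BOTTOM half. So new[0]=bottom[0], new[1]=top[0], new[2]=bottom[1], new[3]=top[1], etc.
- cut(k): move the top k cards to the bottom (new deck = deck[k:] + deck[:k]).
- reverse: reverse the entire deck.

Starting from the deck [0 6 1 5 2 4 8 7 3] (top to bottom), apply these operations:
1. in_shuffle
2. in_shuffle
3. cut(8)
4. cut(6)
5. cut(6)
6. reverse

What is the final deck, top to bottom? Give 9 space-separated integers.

Answer: 2 8 3 6 5 4 7 0 1

Derivation:
After op 1 (in_shuffle): [2 0 4 6 8 1 7 5 3]
After op 2 (in_shuffle): [8 2 1 0 7 4 5 6 3]
After op 3 (cut(8)): [3 8 2 1 0 7 4 5 6]
After op 4 (cut(6)): [4 5 6 3 8 2 1 0 7]
After op 5 (cut(6)): [1 0 7 4 5 6 3 8 2]
After op 6 (reverse): [2 8 3 6 5 4 7 0 1]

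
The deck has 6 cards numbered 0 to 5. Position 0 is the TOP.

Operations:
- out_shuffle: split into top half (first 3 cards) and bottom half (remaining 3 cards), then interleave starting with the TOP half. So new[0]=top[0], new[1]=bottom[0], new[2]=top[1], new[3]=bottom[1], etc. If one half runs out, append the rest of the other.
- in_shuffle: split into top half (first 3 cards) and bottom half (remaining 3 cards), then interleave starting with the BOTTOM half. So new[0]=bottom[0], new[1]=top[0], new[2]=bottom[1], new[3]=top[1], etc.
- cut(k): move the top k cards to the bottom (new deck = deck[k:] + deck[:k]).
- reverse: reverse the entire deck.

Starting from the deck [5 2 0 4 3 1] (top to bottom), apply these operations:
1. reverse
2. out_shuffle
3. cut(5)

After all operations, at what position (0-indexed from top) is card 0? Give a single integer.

After op 1 (reverse): [1 3 4 0 2 5]
After op 2 (out_shuffle): [1 0 3 2 4 5]
After op 3 (cut(5)): [5 1 0 3 2 4]
Card 0 is at position 2.

Answer: 2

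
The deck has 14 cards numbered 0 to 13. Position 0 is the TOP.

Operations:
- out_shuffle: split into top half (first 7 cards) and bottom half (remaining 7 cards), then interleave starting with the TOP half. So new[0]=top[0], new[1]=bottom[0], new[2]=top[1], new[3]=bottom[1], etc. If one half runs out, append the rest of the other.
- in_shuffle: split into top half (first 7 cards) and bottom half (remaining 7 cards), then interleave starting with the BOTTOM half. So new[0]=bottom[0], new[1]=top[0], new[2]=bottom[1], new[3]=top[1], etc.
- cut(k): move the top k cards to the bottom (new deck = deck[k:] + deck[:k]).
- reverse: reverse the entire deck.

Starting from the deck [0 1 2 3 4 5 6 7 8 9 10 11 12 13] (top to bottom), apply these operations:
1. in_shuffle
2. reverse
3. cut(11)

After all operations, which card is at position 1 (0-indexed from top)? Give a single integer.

Answer: 0

Derivation:
After op 1 (in_shuffle): [7 0 8 1 9 2 10 3 11 4 12 5 13 6]
After op 2 (reverse): [6 13 5 12 4 11 3 10 2 9 1 8 0 7]
After op 3 (cut(11)): [8 0 7 6 13 5 12 4 11 3 10 2 9 1]
Position 1: card 0.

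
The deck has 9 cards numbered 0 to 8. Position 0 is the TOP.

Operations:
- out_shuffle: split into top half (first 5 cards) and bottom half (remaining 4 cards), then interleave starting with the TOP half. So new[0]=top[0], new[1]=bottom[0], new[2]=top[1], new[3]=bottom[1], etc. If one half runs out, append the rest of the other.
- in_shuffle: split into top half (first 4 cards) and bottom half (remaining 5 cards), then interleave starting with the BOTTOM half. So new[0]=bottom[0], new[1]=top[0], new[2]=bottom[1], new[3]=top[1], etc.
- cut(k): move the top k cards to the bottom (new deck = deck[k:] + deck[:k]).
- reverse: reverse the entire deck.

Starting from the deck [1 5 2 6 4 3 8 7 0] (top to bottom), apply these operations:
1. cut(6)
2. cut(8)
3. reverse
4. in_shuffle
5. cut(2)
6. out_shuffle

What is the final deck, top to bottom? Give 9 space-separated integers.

Answer: 0 5 6 3 7 1 2 4 8

Derivation:
After op 1 (cut(6)): [8 7 0 1 5 2 6 4 3]
After op 2 (cut(8)): [3 8 7 0 1 5 2 6 4]
After op 3 (reverse): [4 6 2 5 1 0 7 8 3]
After op 4 (in_shuffle): [1 4 0 6 7 2 8 5 3]
After op 5 (cut(2)): [0 6 7 2 8 5 3 1 4]
After op 6 (out_shuffle): [0 5 6 3 7 1 2 4 8]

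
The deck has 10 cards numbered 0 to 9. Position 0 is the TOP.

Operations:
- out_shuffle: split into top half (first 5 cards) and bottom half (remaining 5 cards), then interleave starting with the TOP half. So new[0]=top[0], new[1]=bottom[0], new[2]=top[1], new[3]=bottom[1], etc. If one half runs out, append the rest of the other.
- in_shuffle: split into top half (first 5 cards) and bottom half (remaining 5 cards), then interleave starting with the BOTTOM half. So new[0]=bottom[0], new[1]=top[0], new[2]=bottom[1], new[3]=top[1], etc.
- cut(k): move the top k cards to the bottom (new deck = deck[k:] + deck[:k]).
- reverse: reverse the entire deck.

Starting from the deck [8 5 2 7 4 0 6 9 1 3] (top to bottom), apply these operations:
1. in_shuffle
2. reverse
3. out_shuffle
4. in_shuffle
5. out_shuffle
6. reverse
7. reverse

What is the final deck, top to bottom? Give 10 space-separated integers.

Answer: 6 3 4 2 1 5 9 0 8 7

Derivation:
After op 1 (in_shuffle): [0 8 6 5 9 2 1 7 3 4]
After op 2 (reverse): [4 3 7 1 2 9 5 6 8 0]
After op 3 (out_shuffle): [4 9 3 5 7 6 1 8 2 0]
After op 4 (in_shuffle): [6 4 1 9 8 3 2 5 0 7]
After op 5 (out_shuffle): [6 3 4 2 1 5 9 0 8 7]
After op 6 (reverse): [7 8 0 9 5 1 2 4 3 6]
After op 7 (reverse): [6 3 4 2 1 5 9 0 8 7]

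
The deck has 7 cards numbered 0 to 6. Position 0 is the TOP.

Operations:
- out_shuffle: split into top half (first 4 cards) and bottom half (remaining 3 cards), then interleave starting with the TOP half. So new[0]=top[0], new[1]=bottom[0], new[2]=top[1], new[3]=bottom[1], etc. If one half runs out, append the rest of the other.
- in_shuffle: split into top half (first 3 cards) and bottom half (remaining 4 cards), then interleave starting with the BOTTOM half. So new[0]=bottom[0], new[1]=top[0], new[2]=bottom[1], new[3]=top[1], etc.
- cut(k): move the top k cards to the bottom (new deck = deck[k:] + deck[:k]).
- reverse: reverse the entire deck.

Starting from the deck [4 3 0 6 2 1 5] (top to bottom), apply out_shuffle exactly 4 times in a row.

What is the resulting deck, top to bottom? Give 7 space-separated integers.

After op 1 (out_shuffle): [4 2 3 1 0 5 6]
After op 2 (out_shuffle): [4 0 2 5 3 6 1]
After op 3 (out_shuffle): [4 3 0 6 2 1 5]
After op 4 (out_shuffle): [4 2 3 1 0 5 6]

Answer: 4 2 3 1 0 5 6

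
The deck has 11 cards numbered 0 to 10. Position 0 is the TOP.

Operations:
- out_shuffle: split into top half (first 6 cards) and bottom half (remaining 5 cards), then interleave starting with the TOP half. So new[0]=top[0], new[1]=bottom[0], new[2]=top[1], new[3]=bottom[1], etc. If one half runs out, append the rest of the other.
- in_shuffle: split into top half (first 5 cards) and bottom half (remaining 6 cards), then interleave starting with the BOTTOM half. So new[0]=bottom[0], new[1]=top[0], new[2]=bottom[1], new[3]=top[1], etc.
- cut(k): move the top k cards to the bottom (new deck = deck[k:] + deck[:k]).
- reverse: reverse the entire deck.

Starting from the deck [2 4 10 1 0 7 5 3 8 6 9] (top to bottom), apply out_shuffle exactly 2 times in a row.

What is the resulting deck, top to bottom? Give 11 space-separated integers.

Answer: 2 1 5 6 4 0 3 9 10 7 8

Derivation:
After op 1 (out_shuffle): [2 5 4 3 10 8 1 6 0 9 7]
After op 2 (out_shuffle): [2 1 5 6 4 0 3 9 10 7 8]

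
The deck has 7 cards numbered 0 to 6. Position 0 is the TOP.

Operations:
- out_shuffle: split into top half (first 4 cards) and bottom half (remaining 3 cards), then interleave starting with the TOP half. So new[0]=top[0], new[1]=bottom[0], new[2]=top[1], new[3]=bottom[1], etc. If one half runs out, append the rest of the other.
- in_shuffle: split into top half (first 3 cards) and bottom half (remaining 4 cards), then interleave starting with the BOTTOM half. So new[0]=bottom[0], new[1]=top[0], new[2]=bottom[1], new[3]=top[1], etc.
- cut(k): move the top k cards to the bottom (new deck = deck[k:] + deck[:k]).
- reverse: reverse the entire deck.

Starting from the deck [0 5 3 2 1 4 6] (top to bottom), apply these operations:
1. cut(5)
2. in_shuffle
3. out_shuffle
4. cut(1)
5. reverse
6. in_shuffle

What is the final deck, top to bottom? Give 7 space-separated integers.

After op 1 (cut(5)): [4 6 0 5 3 2 1]
After op 2 (in_shuffle): [5 4 3 6 2 0 1]
After op 3 (out_shuffle): [5 2 4 0 3 1 6]
After op 4 (cut(1)): [2 4 0 3 1 6 5]
After op 5 (reverse): [5 6 1 3 0 4 2]
After op 6 (in_shuffle): [3 5 0 6 4 1 2]

Answer: 3 5 0 6 4 1 2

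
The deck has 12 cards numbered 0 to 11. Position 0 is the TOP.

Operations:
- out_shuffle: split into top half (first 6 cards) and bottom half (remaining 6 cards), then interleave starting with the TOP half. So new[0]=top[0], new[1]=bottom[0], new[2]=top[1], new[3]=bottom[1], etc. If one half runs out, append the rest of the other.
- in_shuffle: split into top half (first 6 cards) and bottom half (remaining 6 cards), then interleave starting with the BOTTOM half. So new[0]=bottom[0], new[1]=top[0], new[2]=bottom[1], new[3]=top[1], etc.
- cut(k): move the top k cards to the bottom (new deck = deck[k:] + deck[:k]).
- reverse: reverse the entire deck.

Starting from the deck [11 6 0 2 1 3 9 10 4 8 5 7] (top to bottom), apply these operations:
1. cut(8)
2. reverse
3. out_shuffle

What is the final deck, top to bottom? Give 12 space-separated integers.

Answer: 10 6 9 11 3 7 1 5 2 8 0 4

Derivation:
After op 1 (cut(8)): [4 8 5 7 11 6 0 2 1 3 9 10]
After op 2 (reverse): [10 9 3 1 2 0 6 11 7 5 8 4]
After op 3 (out_shuffle): [10 6 9 11 3 7 1 5 2 8 0 4]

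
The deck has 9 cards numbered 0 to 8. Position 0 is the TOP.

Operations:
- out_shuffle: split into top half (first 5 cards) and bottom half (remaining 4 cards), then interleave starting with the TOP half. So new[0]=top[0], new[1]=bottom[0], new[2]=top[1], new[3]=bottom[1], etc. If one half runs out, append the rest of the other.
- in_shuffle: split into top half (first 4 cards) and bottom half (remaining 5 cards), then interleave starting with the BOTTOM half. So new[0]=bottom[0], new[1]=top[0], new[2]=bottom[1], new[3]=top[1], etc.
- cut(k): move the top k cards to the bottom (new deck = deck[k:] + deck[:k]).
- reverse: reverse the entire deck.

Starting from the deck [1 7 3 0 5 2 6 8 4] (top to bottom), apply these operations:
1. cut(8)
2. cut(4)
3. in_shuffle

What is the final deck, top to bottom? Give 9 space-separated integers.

Answer: 8 0 4 5 1 2 7 6 3

Derivation:
After op 1 (cut(8)): [4 1 7 3 0 5 2 6 8]
After op 2 (cut(4)): [0 5 2 6 8 4 1 7 3]
After op 3 (in_shuffle): [8 0 4 5 1 2 7 6 3]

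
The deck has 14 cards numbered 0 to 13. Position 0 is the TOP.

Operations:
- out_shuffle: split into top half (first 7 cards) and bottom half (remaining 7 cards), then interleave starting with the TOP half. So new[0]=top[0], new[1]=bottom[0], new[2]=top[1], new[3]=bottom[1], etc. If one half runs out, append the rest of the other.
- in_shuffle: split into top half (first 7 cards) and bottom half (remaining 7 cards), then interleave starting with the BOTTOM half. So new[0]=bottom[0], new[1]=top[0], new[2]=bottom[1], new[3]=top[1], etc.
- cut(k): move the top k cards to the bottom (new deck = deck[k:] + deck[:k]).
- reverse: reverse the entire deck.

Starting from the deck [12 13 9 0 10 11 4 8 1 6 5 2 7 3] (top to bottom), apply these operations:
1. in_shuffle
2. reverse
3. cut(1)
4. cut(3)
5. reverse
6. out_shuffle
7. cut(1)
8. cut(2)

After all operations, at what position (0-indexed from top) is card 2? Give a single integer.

After op 1 (in_shuffle): [8 12 1 13 6 9 5 0 2 10 7 11 3 4]
After op 2 (reverse): [4 3 11 7 10 2 0 5 9 6 13 1 12 8]
After op 3 (cut(1)): [3 11 7 10 2 0 5 9 6 13 1 12 8 4]
After op 4 (cut(3)): [10 2 0 5 9 6 13 1 12 8 4 3 11 7]
After op 5 (reverse): [7 11 3 4 8 12 1 13 6 9 5 0 2 10]
After op 6 (out_shuffle): [7 13 11 6 3 9 4 5 8 0 12 2 1 10]
After op 7 (cut(1)): [13 11 6 3 9 4 5 8 0 12 2 1 10 7]
After op 8 (cut(2)): [6 3 9 4 5 8 0 12 2 1 10 7 13 11]
Card 2 is at position 8.

Answer: 8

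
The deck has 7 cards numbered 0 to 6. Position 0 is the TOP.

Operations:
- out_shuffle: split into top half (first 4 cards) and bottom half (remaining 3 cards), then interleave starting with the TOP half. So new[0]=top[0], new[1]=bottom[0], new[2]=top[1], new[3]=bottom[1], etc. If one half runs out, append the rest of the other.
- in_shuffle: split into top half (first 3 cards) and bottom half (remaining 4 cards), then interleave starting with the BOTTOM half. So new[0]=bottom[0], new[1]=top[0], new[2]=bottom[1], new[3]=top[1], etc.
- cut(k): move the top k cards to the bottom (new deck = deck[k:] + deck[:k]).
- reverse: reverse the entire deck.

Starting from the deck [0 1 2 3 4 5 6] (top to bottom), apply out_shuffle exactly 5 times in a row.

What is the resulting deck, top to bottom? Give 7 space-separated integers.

After op 1 (out_shuffle): [0 4 1 5 2 6 3]
After op 2 (out_shuffle): [0 2 4 6 1 3 5]
After op 3 (out_shuffle): [0 1 2 3 4 5 6]
After op 4 (out_shuffle): [0 4 1 5 2 6 3]
After op 5 (out_shuffle): [0 2 4 6 1 3 5]

Answer: 0 2 4 6 1 3 5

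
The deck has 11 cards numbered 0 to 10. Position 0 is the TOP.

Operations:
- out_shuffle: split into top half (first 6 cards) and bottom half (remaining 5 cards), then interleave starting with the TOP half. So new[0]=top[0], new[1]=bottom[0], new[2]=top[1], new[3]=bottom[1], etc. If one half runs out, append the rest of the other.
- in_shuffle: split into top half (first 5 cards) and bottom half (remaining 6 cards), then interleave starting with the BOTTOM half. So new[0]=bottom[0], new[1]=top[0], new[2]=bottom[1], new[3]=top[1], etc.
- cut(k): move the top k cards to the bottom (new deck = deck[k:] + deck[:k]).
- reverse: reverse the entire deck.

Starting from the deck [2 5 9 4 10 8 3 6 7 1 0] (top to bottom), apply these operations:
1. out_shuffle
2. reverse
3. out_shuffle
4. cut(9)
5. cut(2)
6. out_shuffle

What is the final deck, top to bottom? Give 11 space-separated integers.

Answer: 8 1 9 3 0 4 6 2 10 7 5

Derivation:
After op 1 (out_shuffle): [2 3 5 6 9 7 4 1 10 0 8]
After op 2 (reverse): [8 0 10 1 4 7 9 6 5 3 2]
After op 3 (out_shuffle): [8 9 0 6 10 5 1 3 4 2 7]
After op 4 (cut(9)): [2 7 8 9 0 6 10 5 1 3 4]
After op 5 (cut(2)): [8 9 0 6 10 5 1 3 4 2 7]
After op 6 (out_shuffle): [8 1 9 3 0 4 6 2 10 7 5]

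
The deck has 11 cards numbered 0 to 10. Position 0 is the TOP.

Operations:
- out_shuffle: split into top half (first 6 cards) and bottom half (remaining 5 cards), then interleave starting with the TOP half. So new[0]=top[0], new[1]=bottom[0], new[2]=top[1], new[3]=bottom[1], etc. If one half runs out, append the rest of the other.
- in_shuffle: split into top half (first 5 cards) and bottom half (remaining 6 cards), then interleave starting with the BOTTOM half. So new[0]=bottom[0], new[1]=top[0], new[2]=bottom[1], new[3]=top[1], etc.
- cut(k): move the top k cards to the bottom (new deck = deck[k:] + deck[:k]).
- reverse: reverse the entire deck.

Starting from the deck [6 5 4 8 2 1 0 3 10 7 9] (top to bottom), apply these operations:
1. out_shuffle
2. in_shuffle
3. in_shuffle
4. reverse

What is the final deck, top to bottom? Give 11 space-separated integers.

After op 1 (out_shuffle): [6 0 5 3 4 10 8 7 2 9 1]
After op 2 (in_shuffle): [10 6 8 0 7 5 2 3 9 4 1]
After op 3 (in_shuffle): [5 10 2 6 3 8 9 0 4 7 1]
After op 4 (reverse): [1 7 4 0 9 8 3 6 2 10 5]

Answer: 1 7 4 0 9 8 3 6 2 10 5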